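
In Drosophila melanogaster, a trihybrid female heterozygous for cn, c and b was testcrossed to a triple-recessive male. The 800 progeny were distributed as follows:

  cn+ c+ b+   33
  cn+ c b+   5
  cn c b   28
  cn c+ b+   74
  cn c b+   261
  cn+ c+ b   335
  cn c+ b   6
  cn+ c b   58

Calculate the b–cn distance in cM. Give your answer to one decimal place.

9.0 cM

The two most frequent reciprocal classes, cn+ c+ b and cn c b+, are the parental types, so the F1 was cn+ c+ b / cn c b+.
The two rarest classes, cn c+ b and cn+ c b+, are the double crossovers. Comparing them with the parentals, only the cn allele has switched, so cn is the middle locus and the order is b – cn – c.
Crossovers in the b–cn interval produce the single-crossover classes cn+ c+ b+ and cn c b (33 + 28 = 61) plus the double crossovers (11).
RF(b–cn) = (61 + 11) / 800 = 72/800 = 0.0900 → 9.0 cM.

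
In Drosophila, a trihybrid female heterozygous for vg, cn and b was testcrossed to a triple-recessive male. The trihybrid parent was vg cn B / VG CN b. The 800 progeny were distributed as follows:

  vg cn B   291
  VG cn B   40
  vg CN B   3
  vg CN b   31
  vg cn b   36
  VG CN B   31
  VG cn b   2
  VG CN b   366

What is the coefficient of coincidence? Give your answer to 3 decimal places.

The two rarest classes, vg CN B and VG cn b, are the double crossovers. Comparing them with the parentals, only the cn allele has switched, so cn is the middle locus and the order is b – cn – vg.
b–cn: (67 + 5)/800 = 0.0900; cn–vg: (71 + 5)/800 = 0.0950.
Expected DCO frequency = 0.0900 × 0.0950 ≈ 0.00855; observed = 5/800 ≈ 0.00625.
Coefficient of coincidence = 0.00625/0.00855 ≈ 0.731.

0.731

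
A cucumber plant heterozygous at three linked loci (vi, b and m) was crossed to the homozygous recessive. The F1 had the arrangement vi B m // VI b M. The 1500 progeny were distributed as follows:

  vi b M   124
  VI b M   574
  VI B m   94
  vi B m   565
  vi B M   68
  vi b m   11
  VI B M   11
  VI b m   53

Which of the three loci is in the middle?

The two rarest classes, vi b m and VI B M, are the double crossovers. Comparing them with the parentals, only the b allele has switched, so b is the middle locus and the order is m – b – vi.

b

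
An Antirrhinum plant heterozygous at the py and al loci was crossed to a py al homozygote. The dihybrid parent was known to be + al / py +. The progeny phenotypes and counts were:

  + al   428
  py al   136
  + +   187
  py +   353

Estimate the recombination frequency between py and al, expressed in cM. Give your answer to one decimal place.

The recombinant classes are + + and py al: 187 + 136 = 323.
Recombination frequency = 323/1104 = 0.2926 ≈ 29.3%, i.e. 29.3 cM.

29.3 cM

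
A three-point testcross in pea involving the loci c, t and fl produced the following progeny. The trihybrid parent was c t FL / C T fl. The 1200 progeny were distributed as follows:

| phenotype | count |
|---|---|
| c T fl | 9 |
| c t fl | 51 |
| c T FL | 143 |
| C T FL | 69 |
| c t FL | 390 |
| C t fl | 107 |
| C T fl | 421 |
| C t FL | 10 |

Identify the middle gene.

The two rarest classes, C t FL and c T fl, are the double crossovers. Comparing them with the parentals, only the c allele has switched, so c is the middle locus and the order is t – c – fl.

c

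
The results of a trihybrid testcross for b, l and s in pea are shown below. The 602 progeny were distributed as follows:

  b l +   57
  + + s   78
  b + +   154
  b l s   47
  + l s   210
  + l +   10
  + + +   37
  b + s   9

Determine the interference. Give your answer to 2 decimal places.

0.28

The two most frequent reciprocal classes, b + + and + l s, are the parental types, so the F1 was b + + / + l s.
The two rarest classes, b + s and + l +, are the double crossovers. Comparing them with the parentals, only the s allele has switched, so s is the middle locus and the order is b – s – l.
b–s: (84 + 19)/602 = 0.1711; s–l: (135 + 19)/602 = 0.2558.
Expected DCO frequency = 0.1711 × 0.2558 ≈ 0.04377; observed = 19/602 ≈ 0.03156.
Coefficient of coincidence = 0.03156/0.04377 ≈ 0.72; interference = 1 − 0.72 = 0.28.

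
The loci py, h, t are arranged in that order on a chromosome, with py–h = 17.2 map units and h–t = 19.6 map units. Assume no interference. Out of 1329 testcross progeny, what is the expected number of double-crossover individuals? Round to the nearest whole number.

Map distances give recombination frequencies of 0.172 and 0.196 for the two intervals.
With no interference, expected double-crossover frequency = 0.172 × 0.196 = 0.03371.
Expected number = 0.03371 × 1329 = 44.80 ≈ 45.

45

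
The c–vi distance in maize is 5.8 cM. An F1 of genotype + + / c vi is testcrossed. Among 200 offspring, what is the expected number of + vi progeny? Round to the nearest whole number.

A map distance of 5.8 cM corresponds to a recombination frequency of 0.058.
The F1 is + + / c vi, so + vi is a recombinant gamete class with expected frequency r/2 = 0.058/2 = 0.0290.
Expected number = 0.0290 × 200 = 5.80 ≈ 6.

6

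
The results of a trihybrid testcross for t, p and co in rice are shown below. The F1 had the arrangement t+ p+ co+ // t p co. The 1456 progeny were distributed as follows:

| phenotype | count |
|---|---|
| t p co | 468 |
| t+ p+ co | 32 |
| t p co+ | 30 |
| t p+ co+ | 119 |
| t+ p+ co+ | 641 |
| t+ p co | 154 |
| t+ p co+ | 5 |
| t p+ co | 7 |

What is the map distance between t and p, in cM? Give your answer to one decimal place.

19.6 cM

The two rarest classes, t+ p co+ and t p+ co, are the double crossovers. Comparing them with the parentals, only the p allele has switched, so p is the middle locus and the order is co – p – t.
Crossovers in the p–t interval produce the single-crossover classes t p+ co+ and t+ p co (119 + 154 = 273) plus the double crossovers (12).
RF(p–t) = (273 + 12) / 1456 = 285/1456 = 0.1957 → 19.6 cM.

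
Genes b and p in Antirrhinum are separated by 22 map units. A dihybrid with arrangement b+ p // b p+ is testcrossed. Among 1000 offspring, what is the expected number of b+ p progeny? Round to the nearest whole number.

390

A map distance of 22 map units corresponds to a recombination frequency of 0.220.
The F1 is b+ p / b p+, so b+ p is a parental gamete class with expected frequency (1 − r)/2 = 0.780/2 = 0.3900.
Expected number = 0.3900 × 1000 = 390.00 ≈ 390.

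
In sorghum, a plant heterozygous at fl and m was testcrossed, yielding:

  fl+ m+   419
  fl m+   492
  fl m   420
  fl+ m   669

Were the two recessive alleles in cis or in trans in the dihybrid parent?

trans

The two most frequent classes are fl+ m (669) and fl m+ (492); these are the parental (non-recombinant) types.
So the F1 carried fl+ m on one chromosome and fl m+ on the other — the recessive alleles are on opposite chromosomes (trans / repulsion).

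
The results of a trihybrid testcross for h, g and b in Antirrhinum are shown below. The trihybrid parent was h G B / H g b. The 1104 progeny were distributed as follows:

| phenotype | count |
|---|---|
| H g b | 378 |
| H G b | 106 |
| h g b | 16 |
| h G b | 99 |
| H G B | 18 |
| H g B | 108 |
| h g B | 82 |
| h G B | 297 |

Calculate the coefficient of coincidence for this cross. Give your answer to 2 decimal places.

The two rarest classes, H G B and h g b, are the double crossovers. Comparing them with the parentals, only the h allele has switched, so h is the middle locus and the order is b – h – g.
b–h: (207 + 34)/1104 = 0.2183; h–g: (188 + 34)/1104 = 0.2011.
Expected DCO frequency = 0.2183 × 0.2011 ≈ 0.04390; observed = 34/1104 ≈ 0.03080.
Coefficient of coincidence = 0.03080/0.04390 ≈ 0.70.

0.70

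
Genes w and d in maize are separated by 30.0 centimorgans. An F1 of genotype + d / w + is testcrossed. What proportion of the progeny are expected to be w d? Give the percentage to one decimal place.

15.0%

A map distance of 30.0 centimorgans corresponds to a recombination frequency of 0.300.
The F1 is + d / w +, so w d is a recombinant gamete class with expected frequency r/2 = 0.300/2 = 0.1500.
That is 0.1500 = 15.0% of the progeny.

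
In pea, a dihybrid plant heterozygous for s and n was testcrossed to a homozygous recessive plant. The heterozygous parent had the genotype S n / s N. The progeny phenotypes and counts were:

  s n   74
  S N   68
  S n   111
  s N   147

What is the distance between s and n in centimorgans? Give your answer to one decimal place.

The recombinant classes are S N and s n: 68 + 74 = 142.
Recombination frequency = 142/400 = 0.3550 ≈ 35.5%, i.e. 35.5 centimorgans.

35.5 centimorgans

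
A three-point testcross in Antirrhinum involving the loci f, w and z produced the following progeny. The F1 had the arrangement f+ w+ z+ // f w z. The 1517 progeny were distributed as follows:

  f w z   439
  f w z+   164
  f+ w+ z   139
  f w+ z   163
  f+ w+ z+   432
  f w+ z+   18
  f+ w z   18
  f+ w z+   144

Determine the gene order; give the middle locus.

The two rarest classes, f w+ z+ and f+ w z, are the double crossovers. Comparing them with the parentals, only the f allele has switched, so f is the middle locus and the order is w – f – z.

f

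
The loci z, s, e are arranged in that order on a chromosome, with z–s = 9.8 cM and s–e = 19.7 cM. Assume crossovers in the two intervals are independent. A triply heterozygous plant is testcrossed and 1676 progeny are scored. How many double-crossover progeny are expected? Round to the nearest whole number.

Map distances give recombination frequencies of 0.098 and 0.197 for the two intervals.
With no interference, expected double-crossover frequency = 0.098 × 0.197 = 0.01931.
Expected number = 0.01931 × 1676 = 32.36 ≈ 32.

32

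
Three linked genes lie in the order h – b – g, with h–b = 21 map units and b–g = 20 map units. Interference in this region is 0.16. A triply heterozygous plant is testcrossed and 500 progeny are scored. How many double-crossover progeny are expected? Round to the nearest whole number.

18

Map distances give recombination frequencies of 0.210 and 0.200 for the two intervals.
With interference 0.16 (so coincidence = 0.84), expected double-crossover frequency = 0.210 × 0.200 × 0.84 = 0.03528.
Expected number = 0.03528 × 500 = 17.64 ≈ 18.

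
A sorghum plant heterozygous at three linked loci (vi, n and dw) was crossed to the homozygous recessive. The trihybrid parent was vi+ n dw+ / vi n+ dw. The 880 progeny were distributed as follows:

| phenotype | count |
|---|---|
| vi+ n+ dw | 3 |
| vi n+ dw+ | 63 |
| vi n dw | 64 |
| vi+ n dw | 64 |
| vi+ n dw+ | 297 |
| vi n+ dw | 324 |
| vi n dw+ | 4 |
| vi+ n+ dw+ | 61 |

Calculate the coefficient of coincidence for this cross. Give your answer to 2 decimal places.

The two rarest classes, vi n dw+ and vi+ n+ dw, are the double crossovers. Comparing them with the parentals, only the vi allele has switched, so vi is the middle locus and the order is dw – vi – n.
dw–vi: (127 + 7)/880 = 0.1523; vi–n: (125 + 7)/880 = 0.1500.
Expected DCO frequency = 0.1523 × 0.1500 ≈ 0.02284; observed = 7/880 ≈ 0.00795.
Coefficient of coincidence = 0.00795/0.02284 ≈ 0.35.

0.35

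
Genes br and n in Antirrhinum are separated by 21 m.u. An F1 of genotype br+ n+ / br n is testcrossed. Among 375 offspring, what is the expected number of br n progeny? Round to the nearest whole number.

A map distance of 21 m.u. corresponds to a recombination frequency of 0.210.
The F1 is br+ n+ / br n, so br n is a parental gamete class with expected frequency (1 − r)/2 = 0.790/2 = 0.3950.
Expected number = 0.3950 × 375 = 148.12 ≈ 148.

148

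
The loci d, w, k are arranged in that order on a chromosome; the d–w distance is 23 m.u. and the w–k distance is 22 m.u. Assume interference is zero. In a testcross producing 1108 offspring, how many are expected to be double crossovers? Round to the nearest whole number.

Map distances give recombination frequencies of 0.230 and 0.220 for the two intervals.
With no interference, expected double-crossover frequency = 0.230 × 0.220 = 0.05060.
Expected number = 0.05060 × 1108 = 56.06 ≈ 56.

56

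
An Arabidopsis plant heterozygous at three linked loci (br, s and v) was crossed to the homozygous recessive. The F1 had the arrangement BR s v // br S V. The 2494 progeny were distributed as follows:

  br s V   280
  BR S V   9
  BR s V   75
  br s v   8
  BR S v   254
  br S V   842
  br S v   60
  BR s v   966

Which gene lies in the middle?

br

The two rarest classes, br s v and BR S V, are the double crossovers. Comparing them with the parentals, only the br allele has switched, so br is the middle locus and the order is v – br – s.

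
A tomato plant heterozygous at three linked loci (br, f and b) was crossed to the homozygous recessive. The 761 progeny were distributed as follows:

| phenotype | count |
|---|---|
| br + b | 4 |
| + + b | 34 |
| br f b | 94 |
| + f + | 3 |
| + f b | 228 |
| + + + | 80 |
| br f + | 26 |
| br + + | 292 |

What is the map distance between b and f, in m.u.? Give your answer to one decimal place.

8.8 m.u.

The two most frequent reciprocal classes, + f b and br + +, are the parental types, so the F1 was + f b / br + +.
The two rarest classes, + f + and br + b, are the double crossovers. Comparing them with the parentals, only the b allele has switched, so b is the middle locus and the order is br – b – f.
Crossovers in the b–f interval produce the single-crossover classes + + b and br f + (34 + 26 = 60) plus the double crossovers (7).
RF(b–f) = (60 + 7) / 761 = 67/761 = 0.0880 → 8.8 m.u.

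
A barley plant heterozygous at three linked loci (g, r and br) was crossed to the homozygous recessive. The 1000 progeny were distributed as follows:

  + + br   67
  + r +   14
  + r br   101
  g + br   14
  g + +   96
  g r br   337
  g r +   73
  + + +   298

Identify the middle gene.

The two most frequent reciprocal classes, + + + and g r br, are the parental types, so the F1 was + + + / g r br.
The two rarest classes, + r + and g + br, are the double crossovers. Comparing them with the parentals, only the r allele has switched, so r is the middle locus and the order is br – r – g.

r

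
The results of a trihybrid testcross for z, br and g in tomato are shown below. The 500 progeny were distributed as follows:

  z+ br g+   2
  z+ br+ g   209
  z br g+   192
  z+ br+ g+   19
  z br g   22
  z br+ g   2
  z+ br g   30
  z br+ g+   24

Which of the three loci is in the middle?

z

The two most frequent reciprocal classes, z+ br+ g and z br g+, are the parental types, so the F1 was z+ br+ g / z br g+.
The two rarest classes, z br+ g and z+ br g+, are the double crossovers. Comparing them with the parentals, only the z allele has switched, so z is the middle locus and the order is br – z – g.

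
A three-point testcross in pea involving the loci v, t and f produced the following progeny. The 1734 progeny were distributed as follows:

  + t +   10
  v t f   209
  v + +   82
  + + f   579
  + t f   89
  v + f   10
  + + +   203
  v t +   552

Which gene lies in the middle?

v

The two most frequent reciprocal classes, + + f and v t +, are the parental types, so the F1 was + + f / v t +.
The two rarest classes, v + f and + t +, are the double crossovers. Comparing them with the parentals, only the v allele has switched, so v is the middle locus and the order is f – v – t.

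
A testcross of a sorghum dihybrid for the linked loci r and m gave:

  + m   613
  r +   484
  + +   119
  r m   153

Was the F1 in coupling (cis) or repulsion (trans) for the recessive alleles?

trans

The two most frequent classes are + m (613) and r + (484); these are the parental (non-recombinant) types.
So the F1 carried + m on one chromosome and r + on the other — the recessive alleles are on opposite chromosomes (trans / repulsion).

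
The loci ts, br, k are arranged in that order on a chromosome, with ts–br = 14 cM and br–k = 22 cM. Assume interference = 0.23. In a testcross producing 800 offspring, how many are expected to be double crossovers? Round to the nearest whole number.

19

Map distances give recombination frequencies of 0.140 and 0.220 for the two intervals.
With interference 0.23 (so coincidence = 0.77), expected double-crossover frequency = 0.140 × 0.220 × 0.77 = 0.02372.
Expected number = 0.02372 × 800 = 18.97 ≈ 19.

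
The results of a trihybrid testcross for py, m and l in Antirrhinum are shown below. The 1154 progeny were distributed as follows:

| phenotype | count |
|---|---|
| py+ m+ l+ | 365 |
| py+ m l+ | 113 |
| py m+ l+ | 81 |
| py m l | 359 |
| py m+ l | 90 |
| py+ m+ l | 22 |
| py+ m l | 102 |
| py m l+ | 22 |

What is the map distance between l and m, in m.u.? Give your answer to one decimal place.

21.4 m.u.

The two most frequent reciprocal classes, py m l and py+ m+ l+, are the parental types, so the F1 was py m l / py+ m+ l+.
The two rarest classes, py m l+ and py+ m+ l, are the double crossovers. Comparing them with the parentals, only the l allele has switched, so l is the middle locus and the order is m – l – py.
Crossovers in the m–l interval produce the single-crossover classes py m+ l and py+ m l+ (90 + 113 = 203) plus the double crossovers (44).
RF(m–l) = (203 + 44) / 1154 = 247/1154 = 0.2140 → 21.4 m.u.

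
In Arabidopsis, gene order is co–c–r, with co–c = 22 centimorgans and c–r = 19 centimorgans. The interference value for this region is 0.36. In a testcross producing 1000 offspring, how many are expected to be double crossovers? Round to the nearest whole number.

Map distances give recombination frequencies of 0.220 and 0.190 for the two intervals.
With interference 0.36 (so coincidence = 0.64), expected double-crossover frequency = 0.220 × 0.190 × 0.64 = 0.02675.
Expected number = 0.02675 × 1000 = 26.75 ≈ 27.

27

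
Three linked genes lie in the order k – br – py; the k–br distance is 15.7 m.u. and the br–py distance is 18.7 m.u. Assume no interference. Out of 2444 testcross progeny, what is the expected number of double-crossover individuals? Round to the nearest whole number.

Map distances give recombination frequencies of 0.157 and 0.187 for the two intervals.
With no interference, expected double-crossover frequency = 0.157 × 0.187 = 0.02936.
Expected number = 0.02936 × 2444 = 71.75 ≈ 72.

72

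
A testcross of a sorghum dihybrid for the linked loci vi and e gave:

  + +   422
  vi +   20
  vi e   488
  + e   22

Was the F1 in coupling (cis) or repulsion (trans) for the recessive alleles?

cis

The two most frequent classes are + + (422) and vi e (488); these are the parental (non-recombinant) types.
So the F1 carried + + on one chromosome and vi e on the other — the recessive alleles are on the same chromosome (cis / coupling).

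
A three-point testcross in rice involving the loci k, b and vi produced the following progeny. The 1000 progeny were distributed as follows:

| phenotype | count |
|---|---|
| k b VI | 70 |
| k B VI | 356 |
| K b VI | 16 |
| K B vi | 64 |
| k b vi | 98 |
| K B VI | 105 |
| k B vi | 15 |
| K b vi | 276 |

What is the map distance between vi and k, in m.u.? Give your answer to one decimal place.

23.4 m.u.

The two most frequent reciprocal classes, k B VI and K b vi, are the parental types, so the F1 was k B VI / K b vi.
The two rarest classes, k B vi and K b VI, are the double crossovers. Comparing them with the parentals, only the vi allele has switched, so vi is the middle locus and the order is k – vi – b.
Crossovers in the k–vi interval produce the single-crossover classes K B VI and k b vi (105 + 98 = 203) plus the double crossovers (31).
RF(k–vi) = (203 + 31) / 1000 = 234/1000 = 0.2340 → 23.4 m.u.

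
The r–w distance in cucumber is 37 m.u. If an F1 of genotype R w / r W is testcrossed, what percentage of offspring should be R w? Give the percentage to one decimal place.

A map distance of 37 m.u. corresponds to a recombination frequency of 0.370.
The F1 is R w / r W, so R w is a parental gamete class with expected frequency (1 − r)/2 = 0.630/2 = 0.3150.
That is 0.3150 = 31.5% of the progeny.

31.5%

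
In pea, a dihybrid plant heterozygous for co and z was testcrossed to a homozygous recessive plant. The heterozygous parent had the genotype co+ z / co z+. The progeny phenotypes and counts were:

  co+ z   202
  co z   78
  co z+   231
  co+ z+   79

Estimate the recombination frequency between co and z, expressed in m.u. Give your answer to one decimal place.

26.6 m.u.

The recombinant classes are co+ z+ and co z: 79 + 78 = 157.
Recombination frequency = 157/590 = 0.2661 ≈ 26.6%, i.e. 26.6 m.u.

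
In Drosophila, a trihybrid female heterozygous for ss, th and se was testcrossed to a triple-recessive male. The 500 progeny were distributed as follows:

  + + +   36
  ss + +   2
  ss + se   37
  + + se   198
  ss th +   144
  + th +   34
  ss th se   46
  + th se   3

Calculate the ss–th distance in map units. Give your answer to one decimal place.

15.2 map units

The two most frequent reciprocal classes, ss th + and + + se, are the parental types, so the F1 was ss th + / + + se.
The two rarest classes, ss + + and + th se, are the double crossovers. Comparing them with the parentals, only the th allele has switched, so th is the middle locus and the order is se – th – ss.
Crossovers in the th–ss interval produce the single-crossover classes + th + and ss + se (34 + 37 = 71) plus the double crossovers (5).
RF(th–ss) = (71 + 5) / 500 = 76/500 = 0.1520 → 15.2 map units.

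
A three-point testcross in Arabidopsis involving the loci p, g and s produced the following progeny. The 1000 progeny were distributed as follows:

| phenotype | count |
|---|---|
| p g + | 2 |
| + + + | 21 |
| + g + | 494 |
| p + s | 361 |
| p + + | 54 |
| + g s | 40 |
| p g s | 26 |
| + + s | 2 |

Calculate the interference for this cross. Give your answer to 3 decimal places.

The two most frequent reciprocal classes, + g + and p + s, are the parental types, so the F1 was + g + / p + s.
The two rarest classes, p g + and + + s, are the double crossovers. Comparing them with the parentals, only the p allele has switched, so p is the middle locus and the order is s – p – g.
s–p: (94 + 4)/1000 = 0.0980; p–g: (47 + 4)/1000 = 0.0510.
Expected DCO frequency = 0.0980 × 0.0510 ≈ 0.00500; observed = 4/1000 ≈ 0.00400.
Coefficient of coincidence = 0.00400/0.00500 ≈ 0.800; interference = 1 − 0.800 = 0.200.

0.200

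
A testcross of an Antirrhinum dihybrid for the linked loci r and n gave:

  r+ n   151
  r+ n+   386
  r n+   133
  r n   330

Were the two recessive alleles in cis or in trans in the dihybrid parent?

cis

The two most frequent classes are r+ n+ (386) and r n (330); these are the parental (non-recombinant) types.
So the F1 carried r+ n+ on one chromosome and r n on the other — the recessive alleles are on the same chromosome (cis / coupling).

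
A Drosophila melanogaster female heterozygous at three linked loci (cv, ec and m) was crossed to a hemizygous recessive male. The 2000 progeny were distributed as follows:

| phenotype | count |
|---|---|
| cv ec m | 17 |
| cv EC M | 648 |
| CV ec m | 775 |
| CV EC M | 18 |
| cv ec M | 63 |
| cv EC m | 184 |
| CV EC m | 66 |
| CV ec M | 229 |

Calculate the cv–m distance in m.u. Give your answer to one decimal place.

The two most frequent reciprocal classes, CV ec m and cv EC M, are the parental types, so the F1 was CV ec m / cv EC M.
The two rarest classes, cv ec m and CV EC M, are the double crossovers. Comparing them with the parentals, only the cv allele has switched, so cv is the middle locus and the order is ec – cv – m.
Crossovers in the cv–m interval produce the single-crossover classes CV ec M and cv EC m (229 + 184 = 413) plus the double crossovers (35).
RF(cv–m) = (413 + 35) / 2000 = 448/2000 = 0.2240 → 22.4 m.u.

22.4 m.u.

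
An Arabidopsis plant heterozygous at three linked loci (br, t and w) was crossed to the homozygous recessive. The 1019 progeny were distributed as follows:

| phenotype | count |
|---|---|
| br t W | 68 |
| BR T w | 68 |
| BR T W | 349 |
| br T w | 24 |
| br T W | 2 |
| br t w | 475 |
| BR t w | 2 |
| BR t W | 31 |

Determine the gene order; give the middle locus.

br

The two most frequent reciprocal classes, br t w and BR T W, are the parental types, so the F1 was br t w / BR T W.
The two rarest classes, BR t w and br T W, are the double crossovers. Comparing them with the parentals, only the br allele has switched, so br is the middle locus and the order is t – br – w.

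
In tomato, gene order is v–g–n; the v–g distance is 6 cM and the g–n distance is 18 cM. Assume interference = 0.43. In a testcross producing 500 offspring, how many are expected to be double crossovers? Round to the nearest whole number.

3

Map distances give recombination frequencies of 0.060 and 0.180 for the two intervals.
With interference 0.43 (so coincidence = 0.57), expected double-crossover frequency = 0.060 × 0.180 × 0.57 = 0.00616.
Expected number = 0.00616 × 500 = 3.08 ≈ 3.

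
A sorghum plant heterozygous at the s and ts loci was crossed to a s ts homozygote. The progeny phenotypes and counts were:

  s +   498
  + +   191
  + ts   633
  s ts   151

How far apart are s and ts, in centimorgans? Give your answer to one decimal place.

23.2 centimorgans

The two most frequent classes, + ts (633) and s + (498), are the parental types, so the F1 was + ts / s +.
The recombinant classes are + + and s ts: 191 + 151 = 342.
Recombination frequency = 342/1473 = 0.2322 ≈ 23.2%, i.e. 23.2 centimorgans.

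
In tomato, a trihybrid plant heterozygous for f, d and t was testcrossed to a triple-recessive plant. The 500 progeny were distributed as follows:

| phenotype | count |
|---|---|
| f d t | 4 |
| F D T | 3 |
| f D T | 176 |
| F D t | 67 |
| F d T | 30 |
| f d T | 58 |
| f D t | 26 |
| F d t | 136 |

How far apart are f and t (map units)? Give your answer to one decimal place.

12.6 map units

The two most frequent reciprocal classes, f D T and F d t, are the parental types, so the F1 was f D T / F d t.
The two rarest classes, F D T and f d t, are the double crossovers. Comparing them with the parentals, only the f allele has switched, so f is the middle locus and the order is d – f – t.
Crossovers in the f–t interval produce the single-crossover classes f D t and F d T (26 + 30 = 56) plus the double crossovers (7).
RF(f–t) = (56 + 7) / 500 = 63/500 = 0.1260 → 12.6 map units.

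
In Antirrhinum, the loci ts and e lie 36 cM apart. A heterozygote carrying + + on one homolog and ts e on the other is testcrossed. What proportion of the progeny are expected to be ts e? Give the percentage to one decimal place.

32.0%

A map distance of 36 cM corresponds to a recombination frequency of 0.360.
The F1 is + + / ts e, so ts e is a parental gamete class with expected frequency (1 − r)/2 = 0.640/2 = 0.3200.
That is 0.3200 = 32.0% of the progeny.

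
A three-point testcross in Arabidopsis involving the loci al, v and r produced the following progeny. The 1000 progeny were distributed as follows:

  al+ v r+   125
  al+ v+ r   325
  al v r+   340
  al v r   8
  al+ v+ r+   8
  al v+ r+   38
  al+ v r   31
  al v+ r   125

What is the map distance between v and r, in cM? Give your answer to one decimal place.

The two most frequent reciprocal classes, al v r+ and al+ v+ r, are the parental types, so the F1 was al v r+ / al+ v+ r.
The two rarest classes, al v r and al+ v+ r+, are the double crossovers. Comparing them with the parentals, only the r allele has switched, so r is the middle locus and the order is v – r – al.
Crossovers in the v–r interval produce the single-crossover classes al v+ r+ and al+ v r (38 + 31 = 69) plus the double crossovers (16).
RF(v–r) = (69 + 16) / 1000 = 85/1000 = 0.0850 → 8.5 cM.

8.5 cM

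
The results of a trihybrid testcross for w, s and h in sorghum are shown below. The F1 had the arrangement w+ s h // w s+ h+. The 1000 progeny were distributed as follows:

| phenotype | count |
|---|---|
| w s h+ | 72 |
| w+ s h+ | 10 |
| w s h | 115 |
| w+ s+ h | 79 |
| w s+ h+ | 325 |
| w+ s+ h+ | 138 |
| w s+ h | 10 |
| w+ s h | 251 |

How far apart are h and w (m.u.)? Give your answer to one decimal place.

27.3 m.u.

The two rarest classes, w+ s h+ and w s+ h, are the double crossovers. Comparing them with the parentals, only the h allele has switched, so h is the middle locus and the order is s – h – w.
Crossovers in the h–w interval produce the single-crossover classes w s h and w+ s+ h+ (115 + 138 = 253) plus the double crossovers (20).
RF(h–w) = (253 + 20) / 1000 = 273/1000 = 0.2730 → 27.3 m.u.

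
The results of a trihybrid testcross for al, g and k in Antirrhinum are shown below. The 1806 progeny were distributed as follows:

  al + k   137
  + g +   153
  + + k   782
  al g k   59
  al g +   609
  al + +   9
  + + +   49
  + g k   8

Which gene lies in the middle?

g

The two most frequent reciprocal classes, al g + and + + k, are the parental types, so the F1 was al g + / + + k.
The two rarest classes, al + + and + g k, are the double crossovers. Comparing them with the parentals, only the g allele has switched, so g is the middle locus and the order is k – g – al.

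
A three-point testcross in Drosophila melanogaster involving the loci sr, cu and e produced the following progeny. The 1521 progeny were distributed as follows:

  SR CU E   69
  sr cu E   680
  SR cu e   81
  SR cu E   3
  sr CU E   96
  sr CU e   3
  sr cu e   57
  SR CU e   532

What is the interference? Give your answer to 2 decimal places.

0.62

The two most frequent reciprocal classes, sr cu E and SR CU e, are the parental types, so the F1 was sr cu E / SR CU e.
The two rarest classes, SR cu E and sr CU e, are the double crossovers. Comparing them with the parentals, only the sr allele has switched, so sr is the middle locus and the order is e – sr – cu.
e–sr: (126 + 6)/1521 = 0.0868; sr–cu: (177 + 6)/1521 = 0.1203.
Expected DCO frequency = 0.0868 × 0.1203 ≈ 0.01044; observed = 6/1521 ≈ 0.00394.
Coefficient of coincidence = 0.00394/0.01044 ≈ 0.38; interference = 1 − 0.38 = 0.62.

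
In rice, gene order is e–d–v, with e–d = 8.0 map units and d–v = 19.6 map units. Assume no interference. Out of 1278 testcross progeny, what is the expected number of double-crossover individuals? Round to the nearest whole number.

20

Map distances give recombination frequencies of 0.080 and 0.196 for the two intervals.
With no interference, expected double-crossover frequency = 0.080 × 0.196 = 0.01568.
Expected number = 0.01568 × 1278 = 20.04 ≈ 20.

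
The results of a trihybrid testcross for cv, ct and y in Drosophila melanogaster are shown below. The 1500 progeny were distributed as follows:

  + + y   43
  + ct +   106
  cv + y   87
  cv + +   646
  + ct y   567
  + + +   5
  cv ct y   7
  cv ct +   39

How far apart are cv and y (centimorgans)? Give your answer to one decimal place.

The two most frequent reciprocal classes, cv + + and + ct y, are the parental types, so the F1 was cv + + / + ct y.
The two rarest classes, + + + and cv ct y, are the double crossovers. Comparing them with the parentals, only the cv allele has switched, so cv is the middle locus and the order is ct – cv – y.
Crossovers in the cv–y interval produce the single-crossover classes cv + y and + ct + (87 + 106 = 193) plus the double crossovers (12).
RF(cv–y) = (193 + 12) / 1500 = 205/1500 = 0.1367 → 13.7 centimorgans.

13.7 centimorgans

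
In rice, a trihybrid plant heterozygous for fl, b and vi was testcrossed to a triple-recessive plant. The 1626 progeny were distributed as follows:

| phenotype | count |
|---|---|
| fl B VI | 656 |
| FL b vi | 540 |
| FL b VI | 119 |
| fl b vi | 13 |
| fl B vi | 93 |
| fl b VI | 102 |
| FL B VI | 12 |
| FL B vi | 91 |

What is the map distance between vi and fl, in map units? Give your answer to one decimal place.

14.6 map units

The two most frequent reciprocal classes, fl B VI and FL b vi, are the parental types, so the F1 was fl B VI / FL b vi.
The two rarest classes, FL B VI and fl b vi, are the double crossovers. Comparing them with the parentals, only the fl allele has switched, so fl is the middle locus and the order is vi – fl – b.
Crossovers in the vi–fl interval produce the single-crossover classes fl B vi and FL b VI (93 + 119 = 212) plus the double crossovers (25).
RF(vi–fl) = (212 + 25) / 1626 = 237/1626 = 0.1458 → 14.6 map units.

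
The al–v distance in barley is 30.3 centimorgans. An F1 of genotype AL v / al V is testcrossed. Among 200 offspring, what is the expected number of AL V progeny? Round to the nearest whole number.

A map distance of 30.3 centimorgans corresponds to a recombination frequency of 0.303.
The F1 is AL v / al V, so AL V is a recombinant gamete class with expected frequency r/2 = 0.303/2 = 0.1515.
Expected number = 0.1515 × 200 = 30.30 ≈ 30.

30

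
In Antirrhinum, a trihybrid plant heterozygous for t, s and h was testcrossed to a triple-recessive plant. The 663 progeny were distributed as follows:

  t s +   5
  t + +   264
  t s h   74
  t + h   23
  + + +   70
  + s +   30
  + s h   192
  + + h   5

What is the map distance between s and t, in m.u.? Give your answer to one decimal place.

23.2 m.u.

The two most frequent reciprocal classes, t + + and + s h, are the parental types, so the F1 was t + + / + s h.
The two rarest classes, t s + and + + h, are the double crossovers. Comparing them with the parentals, only the s allele has switched, so s is the middle locus and the order is h – s – t.
Crossovers in the s–t interval produce the single-crossover classes + + + and t s h (70 + 74 = 144) plus the double crossovers (10).
RF(s–t) = (144 + 10) / 663 = 154/663 = 0.2323 → 23.2 m.u.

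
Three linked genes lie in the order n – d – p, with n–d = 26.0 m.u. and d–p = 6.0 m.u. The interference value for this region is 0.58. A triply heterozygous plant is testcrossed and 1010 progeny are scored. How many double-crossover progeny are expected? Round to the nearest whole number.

Map distances give recombination frequencies of 0.260 and 0.060 for the two intervals.
With interference 0.58 (so coincidence = 0.42), expected double-crossover frequency = 0.260 × 0.060 × 0.42 = 0.00655.
Expected number = 0.00655 × 1010 = 6.62 ≈ 7.

7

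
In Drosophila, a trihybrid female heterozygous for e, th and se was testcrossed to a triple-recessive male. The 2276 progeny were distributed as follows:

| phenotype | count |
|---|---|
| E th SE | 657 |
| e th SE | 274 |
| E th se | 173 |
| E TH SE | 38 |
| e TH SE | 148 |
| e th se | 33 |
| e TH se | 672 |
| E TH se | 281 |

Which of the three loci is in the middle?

th

The two most frequent reciprocal classes, E th SE and e TH se, are the parental types, so the F1 was E th SE / e TH se.
The two rarest classes, E TH SE and e th se, are the double crossovers. Comparing them with the parentals, only the th allele has switched, so th is the middle locus and the order is se – th – e.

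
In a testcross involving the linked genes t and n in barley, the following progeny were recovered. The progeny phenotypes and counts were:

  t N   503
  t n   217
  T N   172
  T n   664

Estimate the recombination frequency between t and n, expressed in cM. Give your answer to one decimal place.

25.0 cM

The two most frequent classes, T n (664) and t N (503), are the parental types, so the F1 was T n / t N.
The recombinant classes are T N and t n: 172 + 217 = 389.
Recombination frequency = 389/1556 = 0.2500 ≈ 25.0%, i.e. 25.0 cM.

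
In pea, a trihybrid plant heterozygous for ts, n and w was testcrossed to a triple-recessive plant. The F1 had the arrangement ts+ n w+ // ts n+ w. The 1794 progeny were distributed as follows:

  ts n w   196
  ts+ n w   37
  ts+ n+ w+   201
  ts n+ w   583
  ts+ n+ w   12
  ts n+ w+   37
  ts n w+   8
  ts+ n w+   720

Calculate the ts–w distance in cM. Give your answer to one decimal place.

The two rarest classes, ts n w+ and ts+ n+ w, are the double crossovers. Comparing them with the parentals, only the ts allele has switched, so ts is the middle locus and the order is w – ts – n.
Crossovers in the w–ts interval produce the single-crossover classes ts+ n w and ts n+ w+ (37 + 37 = 74) plus the double crossovers (20).
RF(w–ts) = (74 + 20) / 1794 = 94/1794 = 0.0524 → 5.2 cM.

5.2 cM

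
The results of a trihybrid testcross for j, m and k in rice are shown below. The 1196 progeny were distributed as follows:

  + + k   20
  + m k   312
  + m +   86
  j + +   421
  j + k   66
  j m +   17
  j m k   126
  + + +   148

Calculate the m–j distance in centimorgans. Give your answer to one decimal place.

The two most frequent reciprocal classes, j + + and + m k, are the parental types, so the F1 was j + + / + m k.
The two rarest classes, j m + and + + k, are the double crossovers. Comparing them with the parentals, only the m allele has switched, so m is the middle locus and the order is j – m – k.
Crossovers in the j–m interval produce the single-crossover classes + + + and j m k (148 + 126 = 274) plus the double crossovers (37).
RF(j–m) = (274 + 37) / 1196 = 311/1196 = 0.2600 → 26.0 centimorgans.

26.0 centimorgans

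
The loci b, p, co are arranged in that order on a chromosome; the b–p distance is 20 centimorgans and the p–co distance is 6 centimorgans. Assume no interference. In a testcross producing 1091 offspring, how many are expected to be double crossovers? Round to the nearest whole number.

Map distances give recombination frequencies of 0.200 and 0.060 for the two intervals.
With no interference, expected double-crossover frequency = 0.200 × 0.060 = 0.01200.
Expected number = 0.01200 × 1091 = 13.09 ≈ 13.

13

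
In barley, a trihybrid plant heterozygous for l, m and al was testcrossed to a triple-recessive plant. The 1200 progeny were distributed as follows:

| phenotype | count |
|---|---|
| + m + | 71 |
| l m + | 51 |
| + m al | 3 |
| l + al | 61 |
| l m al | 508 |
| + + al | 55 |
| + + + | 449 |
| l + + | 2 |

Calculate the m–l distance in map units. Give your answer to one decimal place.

The two most frequent reciprocal classes, + + + and l m al, are the parental types, so the F1 was + + + / l m al.
The two rarest classes, l + + and + m al, are the double crossovers. Comparing them with the parentals, only the l allele has switched, so l is the middle locus and the order is al – l – m.
Crossovers in the l–m interval produce the single-crossover classes + m + and l + al (71 + 61 = 132) plus the double crossovers (5).
RF(l–m) = (132 + 5) / 1200 = 137/1200 = 0.1142 → 11.4 map units.

11.4 map units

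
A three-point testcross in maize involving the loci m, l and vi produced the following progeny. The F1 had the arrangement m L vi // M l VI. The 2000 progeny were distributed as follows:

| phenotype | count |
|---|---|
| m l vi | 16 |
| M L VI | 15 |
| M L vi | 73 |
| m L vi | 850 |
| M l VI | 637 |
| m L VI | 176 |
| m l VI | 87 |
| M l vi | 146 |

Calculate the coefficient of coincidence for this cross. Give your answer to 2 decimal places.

0.92

The two rarest classes, m l vi and M L VI, are the double crossovers. Comparing them with the parentals, only the l allele has switched, so l is the middle locus and the order is vi – l – m.
vi–l: (322 + 31)/2000 = 0.1765; l–m: (160 + 31)/2000 = 0.0955.
Expected DCO frequency = 0.1765 × 0.0955 ≈ 0.01686; observed = 31/2000 ≈ 0.01550.
Coefficient of coincidence = 0.01550/0.01686 ≈ 0.92.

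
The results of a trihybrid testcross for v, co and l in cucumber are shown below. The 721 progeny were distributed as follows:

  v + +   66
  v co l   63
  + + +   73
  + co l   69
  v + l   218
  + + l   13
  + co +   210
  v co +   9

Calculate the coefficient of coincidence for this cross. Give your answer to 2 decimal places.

0.64

The two most frequent reciprocal classes, v + l and + co +, are the parental types, so the F1 was v + l / + co +.
The two rarest classes, + + l and v co +, are the double crossovers. Comparing them with the parentals, only the v allele has switched, so v is the middle locus and the order is l – v – co.
l–v: (135 + 22)/721 = 0.2178; v–co: (136 + 22)/721 = 0.2191.
Expected DCO frequency = 0.2178 × 0.2191 ≈ 0.04772; observed = 22/721 ≈ 0.03051.
Coefficient of coincidence = 0.03051/0.04772 ≈ 0.64.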